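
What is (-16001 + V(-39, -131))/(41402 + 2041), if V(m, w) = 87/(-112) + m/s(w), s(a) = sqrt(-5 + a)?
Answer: -1792199/4865616 + 13*I*sqrt(34)/984708 ≈ -0.36834 + 7.698e-5*I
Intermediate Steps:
V(m, w) = -87/112 + m/sqrt(-5 + w) (V(m, w) = 87/(-112) + m/(sqrt(-5 + w)) = 87*(-1/112) + m/sqrt(-5 + w) = -87/112 + m/sqrt(-5 + w))
(-16001 + V(-39, -131))/(41402 + 2041) = (-16001 + (-87/112 - 39/sqrt(-5 - 131)))/(41402 + 2041) = (-16001 + (-87/112 - (-39)*I*sqrt(34)/68))/43443 = (-16001 + (-87/112 - (-39)*I*sqrt(34)/68))*(1/43443) = (-16001 + (-87/112 + 39*I*sqrt(34)/68))*(1/43443) = (-1792199/112 + 39*I*sqrt(34)/68)*(1/43443) = -1792199/4865616 + 13*I*sqrt(34)/984708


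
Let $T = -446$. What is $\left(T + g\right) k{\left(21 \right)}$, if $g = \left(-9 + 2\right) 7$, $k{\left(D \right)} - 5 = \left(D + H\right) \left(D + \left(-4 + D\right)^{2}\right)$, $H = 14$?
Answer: $-5373225$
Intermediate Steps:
$k{\left(D \right)} = 5 + \left(14 + D\right) \left(D + \left(-4 + D\right)^{2}\right)$ ($k{\left(D \right)} = 5 + \left(D + 14\right) \left(D + \left(-4 + D\right)^{2}\right) = 5 + \left(14 + D\right) \left(D + \left(-4 + D\right)^{2}\right)$)
$g = -49$ ($g = \left(-7\right) 7 = -49$)
$\left(T + g\right) k{\left(21 \right)} = \left(-446 - 49\right) \left(229 + 21^{3} - 1722 + 7 \cdot 21^{2}\right) = - 495 \left(229 + 9261 - 1722 + 7 \cdot 441\right) = - 495 \left(229 + 9261 - 1722 + 3087\right) = \left(-495\right) 10855 = -5373225$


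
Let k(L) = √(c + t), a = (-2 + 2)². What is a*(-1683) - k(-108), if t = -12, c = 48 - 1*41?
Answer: -I*√5 ≈ -2.2361*I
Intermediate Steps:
c = 7 (c = 48 - 41 = 7)
a = 0 (a = 0² = 0)
k(L) = I*√5 (k(L) = √(7 - 12) = √(-5) = I*√5)
a*(-1683) - k(-108) = 0*(-1683) - I*√5 = 0 - I*√5 = -I*√5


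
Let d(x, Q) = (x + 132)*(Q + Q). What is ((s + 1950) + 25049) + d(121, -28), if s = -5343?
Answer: 7488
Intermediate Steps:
d(x, Q) = 2*Q*(132 + x) (d(x, Q) = (132 + x)*(2*Q) = 2*Q*(132 + x))
((s + 1950) + 25049) + d(121, -28) = ((-5343 + 1950) + 25049) + 2*(-28)*(132 + 121) = (-3393 + 25049) + 2*(-28)*253 = 21656 - 14168 = 7488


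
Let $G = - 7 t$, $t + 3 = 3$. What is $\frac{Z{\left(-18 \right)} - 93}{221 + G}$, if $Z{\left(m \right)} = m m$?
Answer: $\frac{231}{221} \approx 1.0452$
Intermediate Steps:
$t = 0$ ($t = -3 + 3 = 0$)
$G = 0$ ($G = \left(-7\right) 0 = 0$)
$Z{\left(m \right)} = m^{2}$
$\frac{Z{\left(-18 \right)} - 93}{221 + G} = \frac{\left(-18\right)^{2} - 93}{221 + 0} = \frac{324 - 93}{221} = 231 \cdot \frac{1}{221} = \frac{231}{221}$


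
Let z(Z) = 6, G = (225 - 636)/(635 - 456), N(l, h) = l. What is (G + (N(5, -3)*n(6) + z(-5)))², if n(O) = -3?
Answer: 4088484/32041 ≈ 127.60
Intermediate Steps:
G = -411/179 ≈ -2.2961
(G + (N(5, -3)*n(6) + z(-5)))² = (-411/179 + (5*(-3) + 6))² = (-411/179 + (-15 + 6))² = (-411/179 - 9)² = (-2022/179)² = 4088484/32041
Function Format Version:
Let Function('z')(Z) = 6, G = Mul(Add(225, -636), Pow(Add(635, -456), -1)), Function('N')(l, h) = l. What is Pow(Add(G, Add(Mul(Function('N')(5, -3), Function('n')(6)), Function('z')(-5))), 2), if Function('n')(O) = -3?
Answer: Rational(4088484, 32041) ≈ 127.60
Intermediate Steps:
G = Rational(-411, 179) (G = Mul(-411, Pow(179, -1)) = Mul(-411, Rational(1, 179)) = Rational(-411, 179) ≈ -2.2961)
Pow(Add(G, Add(Mul(Function('N')(5, -3), Function('n')(6)), Function('z')(-5))), 2) = Pow(Add(Rational(-411, 179), Add(Mul(5, -3), 6)), 2) = Pow(Add(Rational(-411, 179), Add(-15, 6)), 2) = Pow(Add(Rational(-411, 179), -9), 2) = Pow(Rational(-2022, 179), 2) = Rational(4088484, 32041)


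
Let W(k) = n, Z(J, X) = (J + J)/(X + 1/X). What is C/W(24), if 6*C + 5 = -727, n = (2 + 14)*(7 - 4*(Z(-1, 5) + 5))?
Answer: 793/1192 ≈ 0.66527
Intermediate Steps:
Z(J, X) = 2*J/(X + 1/X) (Z(J, X) = (2*J)/(X + 1/X) = 2*J/(X + 1/X))
n = -2384/13 (n = (2 + 14)*(7 - 4*(2*(-1)*5/(1 + 5²) + 5)) = 16*(7 - 4*(2*(-1)*5/(1 + 25) + 5)) = 16*(7 - 4*(2*(-1)*5/26 + 5)) = 16*(7 - 4*(2*(-1)*5*(1/26) + 5)) = 16*(7 - 4*(-5/13 + 5)) = 16*(7 - 4*60/13) = 16*(7 - 240/13) = 16*(-149/13) = -2384/13 ≈ -183.38)
W(k) = -2384/13
C = -122 (C = -⅚ + (⅙)*(-727) = -⅚ - 727/6 = -122)
C/W(24) = -122/(-2384/13) = -122*(-13/2384) = 793/1192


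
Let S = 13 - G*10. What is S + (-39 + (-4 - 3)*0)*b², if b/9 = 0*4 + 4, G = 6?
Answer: -50591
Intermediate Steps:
b = 36 (b = 9*(0*4 + 4) = 9*(0 + 4) = 9*4 = 36)
S = -47 (S = 13 - 6*10 = 13 - 1*60 = 13 - 60 = -47)
S + (-39 + (-4 - 3)*0)*b² = -47 + (-39 + (-4 - 3)*0)*36² = -47 + (-39 - 7*0)*1296 = -47 + (-39 + 0)*1296 = -47 - 39*1296 = -47 - 50544 = -50591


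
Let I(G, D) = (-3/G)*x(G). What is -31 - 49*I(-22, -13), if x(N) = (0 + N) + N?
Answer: 263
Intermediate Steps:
x(N) = 2*N (x(N) = N + N = 2*N)
I(G, D) = -6 (I(G, D) = (-3/G)*(2*G) = -6)
-31 - 49*I(-22, -13) = -31 - 49*(-6) = -31 + 294 = 263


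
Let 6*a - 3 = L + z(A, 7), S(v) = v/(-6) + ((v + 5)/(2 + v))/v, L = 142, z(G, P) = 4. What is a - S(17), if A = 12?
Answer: 26743/969 ≈ 27.599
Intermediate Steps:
S(v) = -v/6 + (5 + v)/(v*(2 + v)) (S(v) = v*(-⅙) + ((5 + v)/(2 + v))/v = -v/6 + ((5 + v)/(2 + v))/v = -v/6 + (5 + v)/(v*(2 + v)))
a = 149/6 (a = ½ + (142 + 4)/6 = ½ + (⅙)*146 = ½ + 73/3 = 149/6 ≈ 24.833)
a - S(17) = 149/6 - (5 + 17 - ⅓*17² - ⅙*17³)/(17*(2 + 17)) = 149/6 - (5 + 17 - ⅓*289 - ⅙*4913)/(17*19) = 149/6 - (5 + 17 - 289/3 - 4913/6)/(17*19) = 149/6 - (-5359)/(17*19*6) = 149/6 - 1*(-5359/1938) = 149/6 + 5359/1938 = 26743/969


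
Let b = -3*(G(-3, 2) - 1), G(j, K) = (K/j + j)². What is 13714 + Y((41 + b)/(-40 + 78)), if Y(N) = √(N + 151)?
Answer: 13714 + 5*√78546/114 ≈ 13726.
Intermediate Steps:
G(j, K) = (j + K/j)²
b = -112/3 (b = -3*((2 + (-3)²)²/(-3)² - 1) = -3*((2 + 9)²/9 - 1) = -3*((⅑)*11² - 1) = -3*((⅑)*121 - 1) = -3*(121/9 - 1) = -3*112/9 = -112/3 ≈ -37.333)
Y(N) = √(151 + N)
13714 + Y((41 + b)/(-40 + 78)) = 13714 + √(151 + (41 - 112/3)/(-40 + 78)) = 13714 + √(151 + (11/3)/38) = 13714 + √(151 + (11/3)*(1/38)) = 13714 + √(151 + 11/114) = 13714 + √(17225/114) = 13714 + 5*√78546/114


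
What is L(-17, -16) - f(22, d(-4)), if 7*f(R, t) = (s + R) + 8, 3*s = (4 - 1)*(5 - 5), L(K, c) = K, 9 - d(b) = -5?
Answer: -149/7 ≈ -21.286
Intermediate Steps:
d(b) = 14 (d(b) = 9 - 1*(-5) = 9 + 5 = 14)
s = 0 (s = ((4 - 1)*(5 - 5))/3 = (3*0)/3 = (⅓)*0 = 0)
f(R, t) = 8/7 + R/7 (f(R, t) = ((0 + R) + 8)/7 = (R + 8)/7 = (8 + R)/7 = 8/7 + R/7)
L(-17, -16) - f(22, d(-4)) = -17 - (8/7 + (⅐)*22) = -17 - (8/7 + 22/7) = -17 - 1*30/7 = -17 - 30/7 = -149/7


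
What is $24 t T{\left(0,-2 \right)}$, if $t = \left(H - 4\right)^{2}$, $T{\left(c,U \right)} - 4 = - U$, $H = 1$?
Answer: $1296$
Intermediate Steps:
$T{\left(c,U \right)} = 4 - U$
$t = 9$ ($t = \left(1 - 4\right)^{2} = \left(-3\right)^{2} = 9$)
$24 t T{\left(0,-2 \right)} = 24 \cdot 9 \left(4 - -2\right) = 216 \left(4 + 2\right) = 216 \cdot 6 = 1296$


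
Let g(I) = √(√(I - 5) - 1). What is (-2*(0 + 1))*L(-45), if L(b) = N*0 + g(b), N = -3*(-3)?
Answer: -2*√(-1 + 5*I*√2) ≈ -3.5047 - 4.0352*I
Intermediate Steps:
N = 9
g(I) = √(-1 + √(-5 + I)) (g(I) = √(√(-5 + I) - 1) = √(-1 + √(-5 + I)))
L(b) = √(-1 + √(-5 + b)) (L(b) = 9*0 + √(-1 + √(-5 + b)) = 0 + √(-1 + √(-5 + b)) = √(-1 + √(-5 + b)))
(-2*(0 + 1))*L(-45) = (-2*(0 + 1))*√(-1 + √(-5 - 45)) = (-2*1)*√(-1 + √(-50)) = -2*√(-1 + 5*I*√2)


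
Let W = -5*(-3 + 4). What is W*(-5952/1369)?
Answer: 29760/1369 ≈ 21.738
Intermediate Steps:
W = -5 (W = -5*1 = -5)
W*(-5952/1369) = -(-29760)/1369 = -5*(-5952/1369) = 29760/1369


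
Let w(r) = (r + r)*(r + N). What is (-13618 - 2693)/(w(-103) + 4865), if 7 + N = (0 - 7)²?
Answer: -16311/17431 ≈ -0.93575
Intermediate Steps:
N = 42 (N = -7 + (0 - 7)² = -7 + (-7)² = -7 + 49 = 42)
w(r) = 2*r*(42 + r) (w(r) = (r + r)*(r + 42) = (2*r)*(42 + r) = 2*r*(42 + r))
(-13618 - 2693)/(w(-103) + 4865) = (-13618 - 2693)/(2*(-103)*(42 - 103) + 4865) = -16311/(2*(-103)*(-61) + 4865) = -16311/(12566 + 4865) = -16311/17431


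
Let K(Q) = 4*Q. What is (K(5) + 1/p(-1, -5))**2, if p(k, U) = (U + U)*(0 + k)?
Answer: 40401/100 ≈ 404.01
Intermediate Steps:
p(k, U) = 2*U*k (p(k, U) = (2*U)*k = 2*U*k)
(K(5) + 1/p(-1, -5))**2 = (4*5 + 1/(2*(-5)*(-1)))**2 = (20 + 1/10)**2 = (201/10)**2 = 40401/100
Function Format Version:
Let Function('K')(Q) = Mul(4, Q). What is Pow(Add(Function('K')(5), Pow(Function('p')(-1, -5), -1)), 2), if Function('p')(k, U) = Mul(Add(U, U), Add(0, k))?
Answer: Rational(40401, 100) ≈ 404.01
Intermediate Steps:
Function('p')(k, U) = Mul(2, U, k) (Function('p')(k, U) = Mul(Mul(2, U), k) = Mul(2, U, k))
Pow(Add(Function('K')(5), Pow(Function('p')(-1, -5), -1)), 2) = Pow(Add(Mul(4, 5), Pow(Mul(2, -5, -1), -1)), 2) = Pow(Add(20, Pow(10, -1)), 2) = Pow(Add(20, Rational(1, 10)), 2) = Pow(Rational(201, 10), 2) = Rational(40401, 100)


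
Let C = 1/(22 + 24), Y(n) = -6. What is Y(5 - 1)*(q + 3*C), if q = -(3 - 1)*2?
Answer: 543/23 ≈ 23.609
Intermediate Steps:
C = 1/46 ≈ 0.021739
q = -4 (q = -1*2*2 = -2*2 = -4)
Y(5 - 1)*(q + 3*C) = -6*(-4 + 3*(1/46)) = -6*(-4 + 3/46) = -6*(-181/46) = 543/23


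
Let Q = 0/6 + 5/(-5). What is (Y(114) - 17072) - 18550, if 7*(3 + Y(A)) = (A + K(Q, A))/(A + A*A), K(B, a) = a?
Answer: -28678123/805 ≈ -35625.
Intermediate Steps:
Q = -1 (Q = 0*(⅙) + 5*(-⅕) = 0 - 1 = -1)
Y(A) = -3 + 2*A/(7*(A + A²)) (Y(A) = -3 + ((A + A)/(A + A*A))/7 = -3 + ((2*A)/(A + A²))/7 = -3 + (2*A/(A + A²))/7 = -3 + 2*A/(7*(A + A²)))
(Y(114) - 17072) - 18550 = ((-19 - 21*114)/(7*(1 + 114)) - 17072) - 18550 = ((⅐)*(-19 - 2394)/115 - 17072) - 18550 = ((⅐)*(1/115)*(-2413) - 17072) - 18550 = (-2413/805 - 17072) - 18550 = -13745373/805 - 18550 = -28678123/805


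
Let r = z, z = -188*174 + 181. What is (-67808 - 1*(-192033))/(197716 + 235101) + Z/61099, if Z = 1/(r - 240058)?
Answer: 2068956854076158/7208530480161087 ≈ 0.28701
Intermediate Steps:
z = -32531 (z = -32712 + 181 = -32531)
r = -32531
Z = -1/272589 (Z = 1/(-32531 - 240058) = 1/(-272589) = -1/272589 ≈ -3.6685e-6)
(-67808 - 1*(-192033))/(197716 + 235101) + Z/61099 = (-67808 - 1*(-192033))/(197716 + 235101) - 1/272589/61099 = (-67808 + 192033)/432817 - 1/272589*1/61099 = 124225*(1/432817) - 1/16654915311 = 124225/432817 - 1/16654915311 = 2068956854076158/7208530480161087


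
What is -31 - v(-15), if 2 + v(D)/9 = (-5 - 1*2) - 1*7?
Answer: 113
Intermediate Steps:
v(D) = -144 (v(D) = -18 + 9*((-5 - 1*2) - 1*7) = -18 + 9*((-5 - 2) - 7) = -18 + 9*(-7 - 7) = -18 + 9*(-14) = -18 - 126 = -144)
-31 - v(-15) = -31 - 1*(-144) = -31 + 144 = 113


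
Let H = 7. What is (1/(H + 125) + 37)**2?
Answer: 23863225/17424 ≈ 1369.6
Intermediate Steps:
(1/(H + 125) + 37)**2 = (1/(7 + 125) + 37)**2 = (1/132 + 37)**2 = (4885/132)**2 = 23863225/17424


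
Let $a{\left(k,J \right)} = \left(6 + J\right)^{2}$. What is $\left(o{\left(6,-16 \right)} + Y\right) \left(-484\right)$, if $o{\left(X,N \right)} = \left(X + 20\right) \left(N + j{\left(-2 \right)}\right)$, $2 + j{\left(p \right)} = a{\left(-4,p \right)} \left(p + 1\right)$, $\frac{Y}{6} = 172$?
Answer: $-71632$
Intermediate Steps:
$Y = 1032$ ($Y = 6 \cdot 172 = 1032$)
$j{\left(p \right)} = -2 + \left(6 + p\right)^{2} \left(1 + p\right)$ ($j{\left(p \right)} = -2 + \left(6 + p\right)^{2} \left(p + 1\right) = -2 + \left(6 + p\right)^{2} \left(1 + p\right)$)
$o{\left(X,N \right)} = \left(-18 + N\right) \left(20 + X\right)$ ($o{\left(X,N \right)} = \left(X + 20\right) \left(N - \left(2 + \left(6 - 2\right)^{2}\right)\right) = \left(20 + X\right) \left(N - \left(2 + 4^{2}\right)\right) = \left(20 + X\right) \left(N - 18\right) = \left(20 + X\right) \left(-18 + N\right) = \left(-18 + N\right) \left(20 + X\right)$)
$\left(o{\left(6,-16 \right)} + Y\right) \left(-484\right) = \left(\left(-360 - 108 + 20 \left(-16\right) - 96\right) + 1032\right) \left(-484\right) = \left(\left(-360 - 108 - 320 - 96\right) + 1032\right) \left(-484\right) = \left(-884 + 1032\right) \left(-484\right) = 148 \left(-484\right) = -71632$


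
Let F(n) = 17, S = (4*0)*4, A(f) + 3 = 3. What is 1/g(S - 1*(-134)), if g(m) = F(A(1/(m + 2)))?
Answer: 1/17 ≈ 0.058824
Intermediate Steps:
A(f) = 0 (A(f) = -3 + 3 = 0)
S = 0 (S = 0*4 = 0)
g(m) = 17
1/g(S - 1*(-134)) = 1/17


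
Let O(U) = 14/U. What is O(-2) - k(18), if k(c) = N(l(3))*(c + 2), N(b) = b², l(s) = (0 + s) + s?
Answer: -727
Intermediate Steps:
l(s) = 2*s (l(s) = s + s = 2*s)
k(c) = 72 + 36*c (k(c) = (2*3)²*(c + 2) = 6²*(2 + c) = 36*(2 + c) = 72 + 36*c)
O(-2) - k(18) = 14/(-2) - (72 + 36*18) = 14*(-½) - (72 + 648) = -7 - 1*720 = -7 - 720 = -727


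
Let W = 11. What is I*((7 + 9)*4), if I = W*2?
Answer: 1408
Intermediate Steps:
I = 22 (I = 11*2 = 22)
I*((7 + 9)*4) = 22*((7 + 9)*4) = 22*(16*4) = 22*64 = 1408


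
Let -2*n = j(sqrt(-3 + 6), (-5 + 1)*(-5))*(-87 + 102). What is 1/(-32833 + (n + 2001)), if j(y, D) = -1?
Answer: -2/61649 ≈ -3.2442e-5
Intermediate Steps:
n = 15/2 (n = -(-1)*(-87 + 102)/2 = -(-1)*15/2 = -1/2*(-15) = 15/2 ≈ 7.5000)
1/(-32833 + (n + 2001)) = 1/(-32833 + (15/2 + 2001)) = 1/(-32833 + 4017/2) = 1/(-61649/2) = -2/61649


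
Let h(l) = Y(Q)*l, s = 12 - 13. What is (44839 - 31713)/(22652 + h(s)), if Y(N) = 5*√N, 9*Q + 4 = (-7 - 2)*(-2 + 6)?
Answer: 334496421/577252367 + 98445*I*√10/1154504734 ≈ 0.57946 + 0.00026965*I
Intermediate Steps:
s = -1
Q = -40/9 (Q = -4/9 + ((-7 - 2)*(-2 + 6))/9 = -4/9 + (-9*4)/9 = -4/9 + (⅑)*(-36) = -4/9 - 4 = -40/9 ≈ -4.4444)
h(l) = 10*I*l*√10/3 (h(l) = (5*√(-40/9))*l = (5*(2*I*√10/3))*l = (10*I*√10/3)*l = 10*I*l*√10/3)
(44839 - 31713)/(22652 + h(s)) = (44839 - 31713)/(22652 + (10/3)*I*(-1)*√10) = 13126/(22652 - 10*I*√10/3)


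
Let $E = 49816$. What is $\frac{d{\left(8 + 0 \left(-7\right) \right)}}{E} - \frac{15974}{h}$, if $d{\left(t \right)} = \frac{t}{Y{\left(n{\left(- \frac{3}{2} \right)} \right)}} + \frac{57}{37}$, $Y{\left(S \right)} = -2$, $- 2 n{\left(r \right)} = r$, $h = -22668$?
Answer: $\frac{566174735}{803489928} \approx 0.70464$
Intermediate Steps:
$n{\left(r \right)} = - \frac{r}{2}$
$d{\left(t \right)} = \frac{57}{37} - \frac{t}{2}$ ($d{\left(t \right)} = \frac{t}{-2} + \frac{57}{37} = t \left(- \frac{1}{2}\right) + 57 \cdot \frac{1}{37} = - \frac{t}{2} + \frac{57}{37} = \frac{57}{37} - \frac{t}{2}$)
$\frac{d{\left(8 + 0 \left(-7\right) \right)}}{E} - \frac{15974}{h} = \frac{\frac{57}{37} - \frac{8 + 0 \left(-7\right)}{2}}{49816} - \frac{15974}{-22668} = \left(\frac{57}{37} - \frac{8 + 0}{2}\right) \frac{1}{49816} - - \frac{7987}{11334} = \left(\frac{57}{37} - 4\right) \frac{1}{49816} + \frac{7987}{11334} = \left(- \frac{91}{37}\right) \frac{1}{49816} + \frac{7987}{11334} = - \frac{7}{141784} + \frac{7987}{11334} = \frac{566174735}{803489928}$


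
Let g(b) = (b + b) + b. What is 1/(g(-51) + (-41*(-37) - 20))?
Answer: 1/1344 ≈ 0.00074405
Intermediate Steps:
g(b) = 3*b (g(b) = 2*b + b = 3*b)
1/(g(-51) + (-41*(-37) - 20)) = 1/(3*(-51) + (-41*(-37) - 20)) = 1/(-153 + (1517 - 20)) = 1/(-153 + 1497) = 1/1344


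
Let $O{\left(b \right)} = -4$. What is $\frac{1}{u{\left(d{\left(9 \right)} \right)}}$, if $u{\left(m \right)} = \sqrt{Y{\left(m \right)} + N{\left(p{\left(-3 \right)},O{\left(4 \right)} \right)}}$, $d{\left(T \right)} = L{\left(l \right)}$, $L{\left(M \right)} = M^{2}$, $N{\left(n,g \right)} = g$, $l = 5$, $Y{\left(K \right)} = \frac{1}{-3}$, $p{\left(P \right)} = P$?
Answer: $- \frac{i \sqrt{39}}{13} \approx - 0.48038 i$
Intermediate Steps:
$Y{\left(K \right)} = - \frac{1}{3}$
$d{\left(T \right)} = 25$ ($d{\left(T \right)} = 5^{2} = 25$)
$u{\left(m \right)} = \frac{i \sqrt{39}}{3}$ ($u{\left(m \right)} = \sqrt{- \frac{1}{3} - 4} = \sqrt{- \frac{13}{3}} = \frac{i \sqrt{39}}{3}$)
$\frac{1}{u{\left(d{\left(9 \right)} \right)}} = \frac{1}{\frac{1}{3} i \sqrt{39}} = - \frac{i \sqrt{39}}{13}$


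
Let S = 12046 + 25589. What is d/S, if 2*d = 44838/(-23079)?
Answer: -2491/96508685 ≈ -2.5811e-5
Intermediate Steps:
S = 37635
d = -7473/7693 (d = (44838/(-23079))/2 = (44838*(-1/23079))/2 = (½)*(-14946/7693) = -7473/7693 ≈ -0.97140)
d/S = -7473/7693/37635 = -7473/7693*1/37635 = -2491/96508685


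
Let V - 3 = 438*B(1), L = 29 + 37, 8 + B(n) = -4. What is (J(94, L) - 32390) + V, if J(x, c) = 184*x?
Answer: -20347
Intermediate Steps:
B(n) = -12 (B(n) = -8 - 4 = -12)
L = 66
V = -5253 (V = 3 + 438*(-12) = 3 - 5256 = -5253)
(J(94, L) - 32390) + V = (184*94 - 32390) - 5253 = (17296 - 32390) - 5253 = -15094 - 5253 = -20347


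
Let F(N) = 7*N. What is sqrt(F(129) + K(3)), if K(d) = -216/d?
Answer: sqrt(831) ≈ 28.827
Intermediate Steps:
sqrt(F(129) + K(3)) = sqrt(7*129 - 216/3) = sqrt(903 - 216*1/3) = sqrt(903 - 72) = sqrt(831)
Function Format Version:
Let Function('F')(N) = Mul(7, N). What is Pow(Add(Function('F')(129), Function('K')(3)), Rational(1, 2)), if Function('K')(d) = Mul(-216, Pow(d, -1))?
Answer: Pow(831, Rational(1, 2)) ≈ 28.827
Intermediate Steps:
Pow(Add(Function('F')(129), Function('K')(3)), Rational(1, 2)) = Pow(Add(Mul(7, 129), Mul(-216, Pow(3, -1))), Rational(1, 2)) = Pow(Add(903, Mul(-216, Rational(1, 3))), Rational(1, 2)) = Pow(Add(903, -72), Rational(1, 2)) = Pow(831, Rational(1, 2))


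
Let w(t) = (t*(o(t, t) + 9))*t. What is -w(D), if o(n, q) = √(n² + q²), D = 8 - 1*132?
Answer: -138384 - 1906624*√2 ≈ -2.8348e+6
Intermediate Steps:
D = -124 (D = 8 - 132 = -124)
w(t) = t²*(9 + √2*√(t²)) (w(t) = (t*(√(t² + t²) + 9))*t = (t*(√(2*t²) + 9))*t = (t*(√2*√(t²) + 9))*t = (t*(9 + √2*√(t²)))*t = t²*(9 + √2*√(t²)))
-w(D) = -(-124)²*(9 + √2*√((-124)²)) = -15376*(9 + √2*√15376) = -15376*(9 + √2*124) = -15376*(9 + 124*√2) = -(138384 + 1906624*√2) = -138384 - 1906624*√2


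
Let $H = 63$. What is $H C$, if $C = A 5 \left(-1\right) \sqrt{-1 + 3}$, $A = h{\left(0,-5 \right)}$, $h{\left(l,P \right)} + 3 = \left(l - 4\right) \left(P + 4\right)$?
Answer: $- 315 \sqrt{2} \approx -445.48$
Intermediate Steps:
$h{\left(l,P \right)} = -3 + \left(-4 + l\right) \left(4 + P\right)$ ($h{\left(l,P \right)} = -3 + \left(l - 4\right) \left(P + 4\right) = -3 + \left(-4 + l\right) \left(4 + P\right)$)
$A = 1$ ($A = -19 - -20 + 4 \cdot 0 - 0 = -19 + 20 + 0 + 0 = 1$)
$C = - 5 \sqrt{2}$ ($C = 1 \cdot 5 \left(-1\right) \sqrt{-1 + 3} = 1 \left(-5\right) \sqrt{2} = - 5 \sqrt{2} \approx -7.0711$)
$H C = 63 \left(- 5 \sqrt{2}\right) = - 315 \sqrt{2}$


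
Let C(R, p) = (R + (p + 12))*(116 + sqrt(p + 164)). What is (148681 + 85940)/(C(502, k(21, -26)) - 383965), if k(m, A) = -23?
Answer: -25574392863/35633631220 - 38399637*sqrt(141)/35633631220 ≈ -0.73050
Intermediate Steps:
C(R, p) = (116 + sqrt(164 + p))*(12 + R + p) (C(R, p) = (R + (12 + p))*(116 + sqrt(164 + p)) = (12 + R + p)*(116 + sqrt(164 + p)) = (116 + sqrt(164 + p))*(12 + R + p))
(148681 + 85940)/(C(502, k(21, -26)) - 383965) = (148681 + 85940)/((1392 + 12*sqrt(164 - 23) + 116*502 + 116*(-23) + 502*sqrt(164 - 23) - 23*sqrt(164 - 23)) - 383965) = 234621/((1392 + 12*sqrt(141) + 58232 - 2668 + 502*sqrt(141) - 23*sqrt(141)) - 383965) = 234621/((56956 + 491*sqrt(141)) - 383965) = 234621/(-327009 + 491*sqrt(141))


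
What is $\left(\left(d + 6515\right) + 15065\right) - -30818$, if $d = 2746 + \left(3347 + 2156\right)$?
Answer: $60647$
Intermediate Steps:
$d = 8249$ ($d = 2746 + 5503 = 8249$)
$\left(\left(d + 6515\right) + 15065\right) - -30818 = \left(\left(8249 + 6515\right) + 15065\right) - -30818 = \left(14764 + 15065\right) + 30818 = 29829 + 30818 = 60647$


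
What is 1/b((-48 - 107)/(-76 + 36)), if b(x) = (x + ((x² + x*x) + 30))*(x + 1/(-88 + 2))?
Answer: 11008/2717805 ≈ 0.0040503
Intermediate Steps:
b(x) = (-1/86 + x)*(30 + x + 2*x²) (b(x) = (x + ((x² + x²) + 30))*(x + 1/(-86)) = (x + (2*x² + 30))*(x - 1/86) = (x + (30 + 2*x²))*(-1/86 + x) = (30 + x + 2*x²)*(-1/86 + x) = (-1/86 + x)*(30 + x + 2*x²))
1/b((-48 - 107)/(-76 + 36)) = 1/(-15/43 + 2*((-48 - 107)/(-76 + 36))³ + 42*((-48 - 107)/(-76 + 36))²/43 + 2579*((-48 - 107)/(-76 + 36))/86) = 1/(-15/43 + 2*(-155/(-40))³ + 42*(-155/(-40))²/43 + 2579*(-155/(-40))/86) = 1/(-15/43 + 2*(-155*(-1/40))³ + 42*(-155*(-1/40))²/43 + 2579*(-155*(-1/40))/86) = 1/(-15/43 + 2*(31/8)³ + 42*(31/8)²/43 + (2579/86)*(31/8)) = 1/(-15/43 + 2*(29791/512) + (42/43)*(961/64) + 79949/688) = 1/(-15/43 + 29791/256 + 20181/1376 + 79949/688) = 1/(2717805/11008) = 11008/2717805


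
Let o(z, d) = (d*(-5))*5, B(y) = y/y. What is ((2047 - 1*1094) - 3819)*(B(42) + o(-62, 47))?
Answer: 3364684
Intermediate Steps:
B(y) = 1
o(z, d) = -25*d (o(z, d) = -5*d*5 = -25*d)
((2047 - 1*1094) - 3819)*(B(42) + o(-62, 47)) = ((2047 - 1*1094) - 3819)*(1 - 25*47) = ((2047 - 1094) - 3819)*(1 - 1175) = (953 - 3819)*(-1174) = -2866*(-1174) = 3364684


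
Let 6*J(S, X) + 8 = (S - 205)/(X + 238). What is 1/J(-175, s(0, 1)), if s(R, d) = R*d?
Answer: -357/571 ≈ -0.62522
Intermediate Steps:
J(S, X) = -4/3 + (-205 + S)/(6*(238 + X)) (J(S, X) = -4/3 + ((S - 205)/(X + 238))/6 = -4/3 + ((-205 + S)/(238 + X))/6 = -4/3 + (-205 + S)/(6*(238 + X)))
1/J(-175, s(0, 1)) = 1/((-2109 - 175 - 0)/(6*(238 + 0*1))) = 1/((-2109 - 175 - 8*0)/(6*(238 + 0))) = 1/((⅙)*(-2109 - 175 + 0)/238) = 1/((⅙)*(1/238)*(-2284)) = 1/(-571/357) = -357/571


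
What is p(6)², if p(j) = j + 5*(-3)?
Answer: 81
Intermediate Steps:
p(j) = -15 + j (p(j) = j - 15 = -15 + j)
p(6)² = (-15 + 6)² = (-9)² = 81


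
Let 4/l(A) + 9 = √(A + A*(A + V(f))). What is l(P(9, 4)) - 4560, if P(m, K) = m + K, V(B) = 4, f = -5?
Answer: -77516/17 + 4*√26/51 ≈ -4559.4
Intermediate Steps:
P(m, K) = K + m
l(A) = 4/(-9 + √(A + A*(4 + A))) (l(A) = 4/(-9 + √(A + A*(A + 4))) = 4/(-9 + √(A + A*(4 + A))))
l(P(9, 4)) - 4560 = 4/(-9 + √((4 + 9)*(5 + (4 + 9)))) - 4560 = 4/(-9 + √(13*(5 + 13))) - 4560 = 4/(-9 + √(13*18)) - 4560 = 4/(-9 + √234) - 4560 = 4/(-9 + 3*√26) - 4560 = -4560 + 4/(-9 + 3*√26)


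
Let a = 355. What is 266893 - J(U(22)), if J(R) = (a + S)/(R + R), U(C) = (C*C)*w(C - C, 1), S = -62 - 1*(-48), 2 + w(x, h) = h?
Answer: 23486615/88 ≈ 2.6689e+5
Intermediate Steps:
w(x, h) = -2 + h
S = -14 (S = -62 + 48 = -14)
U(C) = -C**2 (U(C) = (C*C)*(-2 + 1) = C**2*(-1) = -C**2)
J(R) = 341/(2*R) (J(R) = (355 - 14)/(R + R) = 341/((2*R)) = 341*(1/(2*R)) = 341/(2*R))
266893 - J(U(22)) = 266893 - 341/(2*((-1*22**2))) = 266893 - 341/(2*((-1*484))) = 266893 - 341/(2*(-484)) = 266893 - 341*(-1)/(2*484) = 266893 - 1*(-31/88) = 266893 + 31/88 = 23486615/88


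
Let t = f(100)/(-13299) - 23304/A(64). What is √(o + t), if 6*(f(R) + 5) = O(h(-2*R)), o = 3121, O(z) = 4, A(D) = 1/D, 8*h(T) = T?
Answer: I*√1557585738874/1023 ≈ 1220.0*I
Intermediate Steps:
h(T) = T/8
f(R) = -13/3 (f(R) = -5 + (⅙)*4 = -5 + ⅔ = -13/3)
t = -4577278463/3069 (t = -13/3/(-13299) - 23304/(1/64) = -13/3*(-1/13299) - 23304/1/64 = 1/3069 - 23304*64 = 1/3069 - 1491456 = -4577278463/3069 ≈ -1.4915e+6)
√(o + t) = √(3121 - 4577278463/3069) = √(-4567700114/3069) = I*√1557585738874/1023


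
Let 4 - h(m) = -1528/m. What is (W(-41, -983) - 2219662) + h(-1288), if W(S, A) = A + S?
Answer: -357529993/161 ≈ -2.2207e+6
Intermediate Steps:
h(m) = 4 + 1528/m (h(m) = 4 - (-1528)/m = 4 + 1528/m)
(W(-41, -983) - 2219662) + h(-1288) = ((-983 - 41) - 2219662) + (4 + 1528/(-1288)) = (-1024 - 2219662) + (4 + 1528*(-1/1288)) = -2220686 + (4 - 191/161) = -2220686 + 453/161 = -357529993/161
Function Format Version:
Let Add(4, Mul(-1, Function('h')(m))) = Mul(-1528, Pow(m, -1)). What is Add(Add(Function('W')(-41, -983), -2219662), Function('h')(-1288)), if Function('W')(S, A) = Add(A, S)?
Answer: Rational(-357529993, 161) ≈ -2.2207e+6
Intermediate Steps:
Function('h')(m) = Add(4, Mul(1528, Pow(m, -1))) (Function('h')(m) = Add(4, Mul(-1, Mul(-1528, Pow(m, -1)))) = Add(4, Mul(1528, Pow(m, -1))))
Add(Add(Function('W')(-41, -983), -2219662), Function('h')(-1288)) = Add(Add(Add(-983, -41), -2219662), Add(4, Mul(1528, Pow(-1288, -1)))) = Add(Add(-1024, -2219662), Add(4, Mul(1528, Rational(-1, 1288)))) = Add(-2220686, Add(4, Rational(-191, 161))) = Add(-2220686, Rational(453, 161)) = Rational(-357529993, 161)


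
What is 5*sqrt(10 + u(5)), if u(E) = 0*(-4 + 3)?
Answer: 5*sqrt(10) ≈ 15.811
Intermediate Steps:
u(E) = 0 (u(E) = 0*(-1) = 0)
5*sqrt(10 + u(5)) = 5*sqrt(10 + 0) = 5*sqrt(10)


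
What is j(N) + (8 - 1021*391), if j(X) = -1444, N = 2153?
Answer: -400647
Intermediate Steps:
j(N) + (8 - 1021*391) = -1444 + (8 - 1021*391) = -1444 + (8 - 399211) = -1444 - 399203 = -400647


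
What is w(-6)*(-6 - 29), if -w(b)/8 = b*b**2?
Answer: -60480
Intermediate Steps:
w(b) = -8*b**3 (w(b) = -8*b*b**2 = -8*b**3)
w(-6)*(-6 - 29) = (-8*(-6)**3)*(-6 - 29) = -8*(-216)*(-35) = 1728*(-35) = -60480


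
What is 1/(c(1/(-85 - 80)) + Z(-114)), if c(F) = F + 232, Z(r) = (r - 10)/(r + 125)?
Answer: 165/36419 ≈ 0.0045306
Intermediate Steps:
Z(r) = (-10 + r)/(125 + r)
c(F) = 232 + F
1/(c(1/(-85 - 80)) + Z(-114)) = 1/((232 + 1/(-85 - 80)) + (-10 - 114)/(125 - 114)) = 1/((232 + 1/(-165)) - 124/11) = 1/((232 - 1/165) + (1/11)*(-124)) = 1/(38279/165 - 124/11) = 1/(36419/165) = 165/36419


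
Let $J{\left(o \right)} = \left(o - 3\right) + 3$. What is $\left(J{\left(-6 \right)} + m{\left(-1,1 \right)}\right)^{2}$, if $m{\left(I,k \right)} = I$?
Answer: $49$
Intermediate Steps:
$J{\left(o \right)} = o$ ($J{\left(o \right)} = \left(-3 + o\right) + 3 = o$)
$\left(J{\left(-6 \right)} + m{\left(-1,1 \right)}\right)^{2} = \left(-6 - 1\right)^{2} = \left(-7\right)^{2} = 49$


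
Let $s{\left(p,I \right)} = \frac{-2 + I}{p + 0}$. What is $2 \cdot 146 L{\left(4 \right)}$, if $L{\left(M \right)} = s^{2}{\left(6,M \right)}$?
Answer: $\frac{292}{9} \approx 32.444$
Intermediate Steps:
$s{\left(p,I \right)} = \frac{-2 + I}{p}$
$L{\left(M \right)} = \left(- \frac{1}{3} + \frac{M}{6}\right)^{2}$ ($L{\left(M \right)} = \left(\frac{-2 + M}{6}\right)^{2} = \left(- \frac{1}{3} + \frac{M}{6}\right)^{2}$)
$2 \cdot 146 L{\left(4 \right)} = 2 \cdot 146 \frac{\left(-2 + 4\right)^{2}}{36} = 292 \frac{2^{2}}{36} = 292 \cdot \frac{1}{36} \cdot 4 = 292 \cdot \frac{1}{9} = \frac{292}{9}$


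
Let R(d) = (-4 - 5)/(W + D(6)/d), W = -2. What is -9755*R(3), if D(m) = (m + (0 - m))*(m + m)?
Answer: -87795/2 ≈ -43898.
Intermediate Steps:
D(m) = 0 (D(m) = (m - m)*(2*m) = 0*(2*m) = 0)
R(d) = 9/2 (R(d) = (-4 - 5)/(-2 + 0/d) = -9/(-2 + 0) = -9/(-2) = -9*(-1/2) = 9/2)
-9755*R(3) = -9755*9/2 = -87795/2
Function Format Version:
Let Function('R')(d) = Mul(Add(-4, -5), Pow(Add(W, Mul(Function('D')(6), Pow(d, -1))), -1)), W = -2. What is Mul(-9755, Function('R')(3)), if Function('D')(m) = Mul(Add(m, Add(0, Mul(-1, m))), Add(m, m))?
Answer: Rational(-87795, 2) ≈ -43898.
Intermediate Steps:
Function('D')(m) = 0 (Function('D')(m) = Mul(Add(m, Mul(-1, m)), Mul(2, m)) = Mul(0, Mul(2, m)) = 0)
Function('R')(d) = Rational(9, 2) (Function('R')(d) = Mul(Add(-4, -5), Pow(Add(-2, Mul(0, Pow(d, -1))), -1)) = Mul(-9, Pow(Add(-2, 0), -1)) = Mul(-9, Pow(-2, -1)) = Mul(-9, Rational(-1, 2)) = Rational(9, 2))
Mul(-9755, Function('R')(3)) = Mul(-9755, Rational(9, 2)) = Rational(-87795, 2)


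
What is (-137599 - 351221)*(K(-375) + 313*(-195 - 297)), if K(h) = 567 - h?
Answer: 74815856280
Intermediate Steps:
(-137599 - 351221)*(K(-375) + 313*(-195 - 297)) = (-137599 - 351221)*((567 - 1*(-375)) + 313*(-195 - 297)) = -488820*((567 + 375) + 313*(-492)) = -488820*(942 - 153996) = -488820*(-153054) = 74815856280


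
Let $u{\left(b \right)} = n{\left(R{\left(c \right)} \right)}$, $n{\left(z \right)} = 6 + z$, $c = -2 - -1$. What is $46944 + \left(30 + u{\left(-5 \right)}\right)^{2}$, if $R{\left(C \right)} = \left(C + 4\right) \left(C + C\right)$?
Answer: $47844$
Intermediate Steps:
$c = -1$ ($c = -2 + 1 = -1$)
$R{\left(C \right)} = 2 C \left(4 + C\right)$ ($R{\left(C \right)} = \left(4 + C\right) 2 C = 2 C \left(4 + C\right)$)
$u{\left(b \right)} = 0$ ($u{\left(b \right)} = 6 + 2 \left(-1\right) \left(4 - 1\right) = 6 + 2 \left(-1\right) 3 = 6 - 6 = 0$)
$46944 + \left(30 + u{\left(-5 \right)}\right)^{2} = 46944 + \left(30 + 0\right)^{2} = 46944 + 30^{2} = 46944 + 900 = 47844$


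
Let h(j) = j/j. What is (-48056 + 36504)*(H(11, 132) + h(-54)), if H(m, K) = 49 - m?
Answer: -450528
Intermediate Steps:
h(j) = 1
(-48056 + 36504)*(H(11, 132) + h(-54)) = (-48056 + 36504)*((49 - 1*11) + 1) = -11552*((49 - 11) + 1) = -11552*(38 + 1) = -11552*39 = -450528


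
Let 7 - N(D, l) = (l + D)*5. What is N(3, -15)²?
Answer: 4489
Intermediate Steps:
N(D, l) = 7 - 5*D - 5*l (N(D, l) = 7 - (l + D)*5 = 7 - (D + l)*5 = 7 - (5*D + 5*l) = 7 + (-5*D - 5*l) = 7 - 5*D - 5*l)
N(3, -15)² = (7 - 5*3 - 5*(-15))² = (7 - 15 + 75)² = 67² = 4489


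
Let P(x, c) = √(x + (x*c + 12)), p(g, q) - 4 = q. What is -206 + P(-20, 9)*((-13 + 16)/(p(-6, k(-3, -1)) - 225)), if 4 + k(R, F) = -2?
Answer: -206 - 6*I*√47/227 ≈ -206.0 - 0.18121*I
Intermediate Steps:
k(R, F) = -6 (k(R, F) = -4 - 2 = -6)
p(g, q) = 4 + q
P(x, c) = √(12 + x + c*x) (P(x, c) = √(x + (c*x + 12)) = √(x + (12 + c*x)) = √(12 + x + c*x))
-206 + P(-20, 9)*((-13 + 16)/(p(-6, k(-3, -1)) - 225)) = -206 + √(12 - 20 + 9*(-20))*((-13 + 16)/((4 - 6) - 225)) = -206 + √(12 - 20 - 180)*(3/(-2 - 225)) = -206 + √(-188)*(3/(-227)) = -206 + (2*I*√47)*(3*(-1/227)) = -206 + (2*I*√47)*(-3/227) = -206 - 6*I*√47/227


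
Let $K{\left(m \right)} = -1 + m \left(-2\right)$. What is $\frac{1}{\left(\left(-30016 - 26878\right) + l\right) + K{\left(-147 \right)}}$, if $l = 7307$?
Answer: $- \frac{1}{49294} \approx -2.0286 \cdot 10^{-5}$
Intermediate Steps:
$K{\left(m \right)} = -1 - 2 m$
$\frac{1}{\left(\left(-30016 - 26878\right) + l\right) + K{\left(-147 \right)}} = \frac{1}{\left(\left(-30016 - 26878\right) + 7307\right) - -293} = \frac{1}{\left(-56894 + 7307\right) + \left(-1 + 294\right)} = \frac{1}{-49587 + 293} = \frac{1}{-49294} = - \frac{1}{49294}$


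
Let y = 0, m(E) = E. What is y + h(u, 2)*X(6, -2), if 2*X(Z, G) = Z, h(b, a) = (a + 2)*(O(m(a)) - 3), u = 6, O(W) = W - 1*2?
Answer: -36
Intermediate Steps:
O(W) = -2 + W (O(W) = W - 2 = -2 + W)
h(b, a) = (-5 + a)*(2 + a) (h(b, a) = (a + 2)*((-2 + a) - 3) = (2 + a)*(-5 + a) = (-5 + a)*(2 + a))
X(Z, G) = Z/2
y + h(u, 2)*X(6, -2) = 0 + (-10 - 1*2 + 2*(-2 + 2))*((1/2)*6) = 0 + (-10 - 2 + 2*0)*3 = 0 + (-10 - 2 + 0)*3 = 0 - 12*3 = 0 - 36 = -36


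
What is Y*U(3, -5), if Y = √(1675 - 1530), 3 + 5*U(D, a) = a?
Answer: -8*√145/5 ≈ -19.267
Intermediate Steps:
U(D, a) = -⅗ + a/5
Y = √145 ≈ 12.042
Y*U(3, -5) = √145*(-⅗ + (⅕)*(-5)) = √145*(-⅗ - 1) = √145*(-8/5) = -8*√145/5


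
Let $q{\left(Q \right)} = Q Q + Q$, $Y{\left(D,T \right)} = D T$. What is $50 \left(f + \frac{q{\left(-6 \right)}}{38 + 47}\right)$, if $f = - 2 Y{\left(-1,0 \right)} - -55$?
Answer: $\frac{47050}{17} \approx 2767.6$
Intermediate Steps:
$q{\left(Q \right)} = Q + Q^{2}$ ($q{\left(Q \right)} = Q^{2} + Q = Q + Q^{2}$)
$f = 55$ ($f = - 2 \left(\left(-1\right) 0\right) - -55 = \left(-2\right) 0 + 55 = 0 + 55 = 55$)
$50 \left(f + \frac{q{\left(-6 \right)}}{38 + 47}\right) = 50 \left(55 + \frac{\left(-6\right) \left(1 - 6\right)}{38 + 47}\right) = 50 \left(55 + \frac{\left(-6\right) \left(-5\right)}{85}\right) = 50 \left(55 + 30 \cdot \frac{1}{85}\right) = 50 \left(55 + \frac{6}{17}\right) = 50 \cdot \frac{941}{17} = \frac{47050}{17}$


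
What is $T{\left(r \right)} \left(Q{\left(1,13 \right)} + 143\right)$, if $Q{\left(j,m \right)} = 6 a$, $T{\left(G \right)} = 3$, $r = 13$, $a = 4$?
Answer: $501$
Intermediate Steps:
$Q{\left(j,m \right)} = 24$ ($Q{\left(j,m \right)} = 6 \cdot 4 = 24$)
$T{\left(r \right)} \left(Q{\left(1,13 \right)} + 143\right) = 3 \left(24 + 143\right) = 3 \cdot 167 = 501$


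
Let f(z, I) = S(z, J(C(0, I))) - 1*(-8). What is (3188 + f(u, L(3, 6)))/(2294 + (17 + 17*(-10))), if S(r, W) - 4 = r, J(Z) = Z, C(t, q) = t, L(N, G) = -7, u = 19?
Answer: 3219/2141 ≈ 1.5035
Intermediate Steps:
S(r, W) = 4 + r
f(z, I) = 12 + z (f(z, I) = (4 + z) - 1*(-8) = (4 + z) + 8 = 12 + z)
(3188 + f(u, L(3, 6)))/(2294 + (17 + 17*(-10))) = (3188 + (12 + 19))/(2294 + (17 + 17*(-10))) = (3188 + 31)/(2294 + (17 - 170)) = 3219/(2294 - 153) = 3219/2141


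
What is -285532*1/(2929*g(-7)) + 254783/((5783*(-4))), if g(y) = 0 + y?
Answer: 1381110375/474275396 ≈ 2.9120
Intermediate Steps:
g(y) = y
-285532*1/(2929*g(-7)) + 254783/((5783*(-4))) = -285532/((-7*2929)) + 254783/((5783*(-4))) = -285532/(-20503) + 254783/(-23132) = -285532*(-1/20503) + 254783*(-1/23132) = 285532/20503 - 254783/23132 = 1381110375/474275396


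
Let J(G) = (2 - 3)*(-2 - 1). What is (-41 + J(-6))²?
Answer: 1444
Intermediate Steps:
J(G) = 3 (J(G) = -1*(-3) = 3)
(-41 + J(-6))² = (-41 + 3)² = (-38)² = 1444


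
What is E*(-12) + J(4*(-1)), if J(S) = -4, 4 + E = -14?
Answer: 212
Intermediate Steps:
E = -18 (E = -4 - 14 = -18)
E*(-12) + J(4*(-1)) = -18*(-12) - 4 = 216 - 4 = 212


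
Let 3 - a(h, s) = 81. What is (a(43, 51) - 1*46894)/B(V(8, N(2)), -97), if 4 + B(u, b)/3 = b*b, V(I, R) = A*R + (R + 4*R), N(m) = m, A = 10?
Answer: -46972/28215 ≈ -1.6648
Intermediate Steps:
a(h, s) = -78 (a(h, s) = 3 - 1*81 = 3 - 81 = -78)
V(I, R) = 15*R (V(I, R) = 10*R + (R + 4*R) = 10*R + 5*R = 15*R)
B(u, b) = -12 + 3*b² (B(u, b) = -12 + 3*(b*b) = -12 + 3*b²)
(a(43, 51) - 1*46894)/B(V(8, N(2)), -97) = (-78 - 1*46894)/(-12 + 3*(-97)²) = (-78 - 46894)/(-12 + 3*9409) = -46972/(-12 + 28227) = -46972/28215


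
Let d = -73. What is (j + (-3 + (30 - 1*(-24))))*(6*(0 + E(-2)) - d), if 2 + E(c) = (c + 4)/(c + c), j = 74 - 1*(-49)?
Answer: 10092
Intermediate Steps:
j = 123 (j = 74 + 49 = 123)
E(c) = -2 + (4 + c)/(2*c) (E(c) = -2 + (c + 4)/(c + c) = -2 + (4 + c)/((2*c)) = -2 + (4 + c)*(1/(2*c)) = -2 + (4 + c)/(2*c))
(j + (-3 + (30 - 1*(-24))))*(6*(0 + E(-2)) - d) = (123 + (-3 + (30 - 1*(-24))))*(6*(0 + (-3/2 + 2/(-2))) - 1*(-73)) = (123 + (-3 + (30 + 24)))*(6*(0 + (-3/2 + 2*(-½))) + 73) = (123 + (-3 + 54))*(6*(0 + (-3/2 - 1)) + 73) = (123 + 51)*(6*(0 - 5/2) + 73) = 174*(6*(-5/2) + 73) = 174*(-15 + 73) = 174*58 = 10092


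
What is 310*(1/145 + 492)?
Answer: 4423142/29 ≈ 1.5252e+5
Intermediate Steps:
310*(1/145 + 492) = 310*(71341/145) = 4423142/29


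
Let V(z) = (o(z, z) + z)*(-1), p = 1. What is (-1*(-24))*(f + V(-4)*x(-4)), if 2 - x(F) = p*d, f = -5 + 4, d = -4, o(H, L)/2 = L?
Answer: 1704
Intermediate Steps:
o(H, L) = 2*L
f = -1
V(z) = -3*z (V(z) = (2*z + z)*(-1) = (3*z)*(-1) = -3*z)
x(F) = 6 (x(F) = 2 - (-4) = 2 - 1*(-4) = 2 + 4 = 6)
(-1*(-24))*(f + V(-4)*x(-4)) = (-1*(-24))*(-1 - 3*(-4)*6) = 24*(-1 + 12*6) = 24*(-1 + 72) = 24*71 = 1704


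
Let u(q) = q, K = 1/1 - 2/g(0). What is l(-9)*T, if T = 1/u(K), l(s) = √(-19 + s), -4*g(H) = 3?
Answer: 6*I*√7/11 ≈ 1.4431*I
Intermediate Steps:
g(H) = -¾ (g(H) = -¼*3 = -¾)
K = 11/3 (K = 1/1 - 2/(-¾) = 1*1 - 2*(-4/3) = 1 + 8/3 = 11/3 ≈ 3.6667)
T = 3/11 (T = 1/(11/3) = 3/11 ≈ 0.27273)
l(-9)*T = √(-19 - 9)*(3/11) = √(-28)*(3/11) = (2*I*√7)*(3/11) = 6*I*√7/11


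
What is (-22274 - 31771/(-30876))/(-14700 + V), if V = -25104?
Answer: 687700253/1228988304 ≈ 0.55957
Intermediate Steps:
(-22274 - 31771/(-30876))/(-14700 + V) = (-22274 - 31771/(-30876))/(-14700 - 25104) = (-22274 - 31771*(-1/30876))/(-39804) = (-22274 + 31771/30876)*(-1/39804) = -687700253/30876*(-1/39804) = 687700253/1228988304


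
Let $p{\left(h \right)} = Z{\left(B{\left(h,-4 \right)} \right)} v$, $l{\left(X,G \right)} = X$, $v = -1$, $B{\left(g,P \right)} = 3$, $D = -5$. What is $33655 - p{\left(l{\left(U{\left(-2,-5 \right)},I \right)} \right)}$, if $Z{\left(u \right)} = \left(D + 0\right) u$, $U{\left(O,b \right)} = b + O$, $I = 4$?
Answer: $33640$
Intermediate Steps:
$U{\left(O,b \right)} = O + b$
$Z{\left(u \right)} = - 5 u$ ($Z{\left(u \right)} = \left(-5 + 0\right) u = - 5 u$)
$p{\left(h \right)} = 15$ ($p{\left(h \right)} = \left(-5\right) 3 \left(-1\right) = \left(-15\right) \left(-1\right) = 15$)
$33655 - p{\left(l{\left(U{\left(-2,-5 \right)},I \right)} \right)} = 33655 - 15 = 33640$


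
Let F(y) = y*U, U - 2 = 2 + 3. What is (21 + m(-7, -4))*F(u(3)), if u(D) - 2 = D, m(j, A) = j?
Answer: 490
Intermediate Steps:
U = 7 (U = 2 + (2 + 3) = 2 + 5 = 7)
u(D) = 2 + D
F(y) = 7*y (F(y) = y*7 = 7*y)
(21 + m(-7, -4))*F(u(3)) = (21 - 7)*(7*(2 + 3)) = 14*(7*5) = 14*35 = 490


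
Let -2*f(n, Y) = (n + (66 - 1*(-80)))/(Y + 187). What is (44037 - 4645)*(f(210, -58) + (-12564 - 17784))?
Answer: -154222437440/129 ≈ -1.1955e+9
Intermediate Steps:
f(n, Y) = -(146 + n)/(2*(187 + Y)) (f(n, Y) = -(n + (66 - 1*(-80)))/(2*(Y + 187)) = -(n + (66 + 80))/(2*(187 + Y)) = -(n + 146)/(2*(187 + Y)) = -(146 + n)/(2*(187 + Y)))
(44037 - 4645)*(f(210, -58) + (-12564 - 17784)) = (44037 - 4645)*((-146 - 1*210)/(2*(187 - 58)) + (-12564 - 17784)) = 39392*((½)*(-146 - 210)/129 - 30348) = 39392*((½)*(1/129)*(-356) - 30348) = 39392*(-178/129 - 30348) = 39392*(-3915070/129) = -154222437440/129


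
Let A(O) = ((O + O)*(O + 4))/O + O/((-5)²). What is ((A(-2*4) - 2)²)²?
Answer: 4430766096/390625 ≈ 11343.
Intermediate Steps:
A(O) = 8 + 51*O/25 (A(O) = ((2*O)*(4 + O))/O + O/25 = (2*O*(4 + O))/O + O*(1/25) = (8 + 2*O) + O/25 = 8 + 51*O/25)
((A(-2*4) - 2)²)² = (((8 + 51*(-2*4)/25) - 2)²)² = (((8 + (51/25)*(-8)) - 2)²)² = (((8 - 408/25) - 2)²)² = ((-208/25 - 2)²)² = ((-258/25)²)² = (66564/625)² = 4430766096/390625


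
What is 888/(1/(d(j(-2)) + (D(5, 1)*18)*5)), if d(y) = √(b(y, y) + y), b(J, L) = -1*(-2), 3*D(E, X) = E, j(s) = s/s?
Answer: 133200 + 888*√3 ≈ 1.3474e+5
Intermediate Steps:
j(s) = 1
D(E, X) = E/3
b(J, L) = 2
d(y) = √(2 + y)
888/(1/(d(j(-2)) + (D(5, 1)*18)*5)) = 888/(1/(√(2 + 1) + (((⅓)*5)*18)*5)) = 888/(1/(√3 + ((5/3)*18)*5)) = 888/(1/(√3 + 30*5)) = 888/(1/(√3 + 150)) = 888/(1/(150 + √3)) = 888*(150 + √3) = 133200 + 888*√3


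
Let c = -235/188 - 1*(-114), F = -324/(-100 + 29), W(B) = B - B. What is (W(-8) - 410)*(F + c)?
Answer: -6829985/142 ≈ -48099.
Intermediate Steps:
W(B) = 0
F = 324/71 (F = -324/(-71) = -324*(-1/71) = 324/71 ≈ 4.5634)
c = 451/4 (c = -235*1/188 + 114 = -5/4 + 114 = 451/4 ≈ 112.75)
(W(-8) - 410)*(F + c) = (0 - 410)*(324/71 + 451/4) = -410*33317/284 = -6829985/142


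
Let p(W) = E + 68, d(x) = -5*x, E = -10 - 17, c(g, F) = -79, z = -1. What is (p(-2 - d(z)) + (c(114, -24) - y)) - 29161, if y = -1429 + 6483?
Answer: -34253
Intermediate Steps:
E = -27
y = 5054
p(W) = 41 (p(W) = -27 + 68 = 41)
(p(-2 - d(z)) + (c(114, -24) - y)) - 29161 = (41 + (-79 - 1*5054)) - 29161 = (41 + (-79 - 5054)) - 29161 = (41 - 5133) - 29161 = -5092 - 29161 = -34253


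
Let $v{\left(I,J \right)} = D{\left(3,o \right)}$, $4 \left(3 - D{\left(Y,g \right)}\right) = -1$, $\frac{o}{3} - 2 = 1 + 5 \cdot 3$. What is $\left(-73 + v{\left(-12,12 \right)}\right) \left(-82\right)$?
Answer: $\frac{11439}{2} \approx 5719.5$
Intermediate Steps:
$o = 54$ ($o = 6 + 3 \left(1 + 5 \cdot 3\right) = 6 + 3 \left(1 + 15\right) = 6 + 3 \cdot 16 = 6 + 48 = 54$)
$D{\left(Y,g \right)} = \frac{13}{4}$ ($D{\left(Y,g \right)} = 3 - - \frac{1}{4} = 3 + \frac{1}{4} = \frac{13}{4}$)
$v{\left(I,J \right)} = \frac{13}{4}$
$\left(-73 + v{\left(-12,12 \right)}\right) \left(-82\right) = \left(-73 + \frac{13}{4}\right) \left(-82\right) = \left(- \frac{279}{4}\right) \left(-82\right) = \frac{11439}{2}$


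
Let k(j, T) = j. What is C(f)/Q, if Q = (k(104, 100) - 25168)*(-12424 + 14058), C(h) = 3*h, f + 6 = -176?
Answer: 21/1575176 ≈ 1.3332e-5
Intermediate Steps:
f = -182 (f = -6 - 176 = -182)
Q = -40954576 (Q = (104 - 25168)*(-12424 + 14058) = -25064*1634 = -40954576)
C(f)/Q = (3*(-182))/(-40954576) = -546*(-1/40954576) = 21/1575176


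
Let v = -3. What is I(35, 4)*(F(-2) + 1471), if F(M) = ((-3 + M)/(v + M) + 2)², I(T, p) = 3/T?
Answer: 888/7 ≈ 126.86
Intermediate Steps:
F(M) = 9 (F(M) = ((-3 + M)/(-3 + M) + 2)² = (1 + 2)² = 3² = 9)
I(35, 4)*(F(-2) + 1471) = (3/35)*(9 + 1471) = (3*(1/35))*1480 = (3/35)*1480 = 888/7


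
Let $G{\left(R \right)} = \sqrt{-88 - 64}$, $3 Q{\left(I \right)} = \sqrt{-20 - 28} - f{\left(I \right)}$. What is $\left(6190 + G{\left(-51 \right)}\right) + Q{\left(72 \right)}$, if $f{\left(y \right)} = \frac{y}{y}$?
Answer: $\frac{18569}{3} + 2 i \sqrt{38} + \frac{4 i \sqrt{3}}{3} \approx 6189.7 + 14.638 i$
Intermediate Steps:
$f{\left(y \right)} = 1$
$Q{\left(I \right)} = - \frac{1}{3} + \frac{4 i \sqrt{3}}{3}$ ($Q{\left(I \right)} = \frac{\sqrt{-20 - 28} - 1}{3} = \frac{\sqrt{-48} - 1}{3} = \frac{4 i \sqrt{3} - 1}{3} = \frac{-1 + 4 i \sqrt{3}}{3} = - \frac{1}{3} + \frac{4 i \sqrt{3}}{3}$)
$G{\left(R \right)} = 2 i \sqrt{38}$ ($G{\left(R \right)} = \sqrt{-152} = 2 i \sqrt{38}$)
$\left(6190 + G{\left(-51 \right)}\right) + Q{\left(72 \right)} = \left(6190 + 2 i \sqrt{38}\right) - \left(\frac{1}{3} - \frac{4 i \sqrt{3}}{3}\right) = \frac{18569}{3} + 2 i \sqrt{38} + \frac{4 i \sqrt{3}}{3}$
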